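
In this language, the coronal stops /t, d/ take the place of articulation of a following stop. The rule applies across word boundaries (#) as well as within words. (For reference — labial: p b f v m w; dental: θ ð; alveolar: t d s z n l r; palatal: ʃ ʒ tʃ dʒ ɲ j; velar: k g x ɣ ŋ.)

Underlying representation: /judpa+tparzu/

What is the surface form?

[jubpa+pparzu]

/d/ before /p/ (labial) → [b]
/t/ before /p/ (labial) → [p]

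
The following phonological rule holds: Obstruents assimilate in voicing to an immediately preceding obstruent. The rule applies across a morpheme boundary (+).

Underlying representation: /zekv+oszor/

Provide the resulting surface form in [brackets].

/v/ after /k/ (voiceless) → [f]
/z/ after /s/ (voiceless) → [s]

[zekf+ossor]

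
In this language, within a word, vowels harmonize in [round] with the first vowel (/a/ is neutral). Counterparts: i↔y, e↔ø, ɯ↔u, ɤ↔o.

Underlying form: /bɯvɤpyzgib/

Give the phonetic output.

[bɯvɤpizgib]

/y/ harmonizes with /ɯ/ ([-round]) → [i]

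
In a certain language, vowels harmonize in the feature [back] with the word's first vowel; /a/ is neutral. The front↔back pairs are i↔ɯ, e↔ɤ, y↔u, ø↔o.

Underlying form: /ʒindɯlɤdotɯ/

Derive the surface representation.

[ʒindiledøti]

/ɯ/ harmonizes with /i/ ([-back]) → [i]
/ɤ/ harmonizes with /i/ ([-back]) → [e]
/o/ harmonizes with /i/ ([-back]) → [ø]
/ɯ/ harmonizes with /i/ ([-back]) → [i]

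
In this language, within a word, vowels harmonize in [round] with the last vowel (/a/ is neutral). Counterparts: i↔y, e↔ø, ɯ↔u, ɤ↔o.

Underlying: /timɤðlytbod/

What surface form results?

/i/ harmonizes with /o/ ([+round]) → [y]
/ɤ/ harmonizes with /o/ ([+round]) → [o]

[tymoðlytbod]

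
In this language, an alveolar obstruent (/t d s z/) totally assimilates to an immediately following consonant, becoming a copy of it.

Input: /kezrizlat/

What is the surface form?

[kerrillat]

/z/ before /r/ → [r] (total assimilation)
/z/ before /l/ → [l] (total assimilation)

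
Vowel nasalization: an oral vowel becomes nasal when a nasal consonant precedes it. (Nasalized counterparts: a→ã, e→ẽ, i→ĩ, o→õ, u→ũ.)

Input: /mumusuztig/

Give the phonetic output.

[mũmũsuztig]

/u/ after nasal /m/ → [ũ]
/u/ after nasal /m/ → [ũ]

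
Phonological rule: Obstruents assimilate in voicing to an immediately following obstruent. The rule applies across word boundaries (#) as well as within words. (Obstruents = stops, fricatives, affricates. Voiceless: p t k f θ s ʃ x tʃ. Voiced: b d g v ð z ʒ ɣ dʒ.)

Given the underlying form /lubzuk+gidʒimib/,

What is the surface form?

/k/ before /g/ (voiced) → [g]

[lubzug+gidʒimib]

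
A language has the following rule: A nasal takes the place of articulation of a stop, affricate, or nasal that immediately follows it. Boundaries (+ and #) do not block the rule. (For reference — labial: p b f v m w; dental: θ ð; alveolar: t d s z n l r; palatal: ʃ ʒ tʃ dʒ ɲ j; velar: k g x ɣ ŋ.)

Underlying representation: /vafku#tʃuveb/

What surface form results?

[vafku#tʃuveb]

no segment meets the rule's conditions; no change.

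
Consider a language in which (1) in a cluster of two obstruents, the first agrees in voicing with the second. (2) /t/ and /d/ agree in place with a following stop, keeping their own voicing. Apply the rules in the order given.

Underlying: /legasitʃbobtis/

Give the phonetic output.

Rule 1: /tʃ/ before /b/ (voiced) → [dʒ]
Rule 1: /b/ before /t/ (voiceless) → [p]
After rule 1: legasidʒboptis
Rule 2: no segment meets the rule's conditions; no change.

[legasidʒboptis]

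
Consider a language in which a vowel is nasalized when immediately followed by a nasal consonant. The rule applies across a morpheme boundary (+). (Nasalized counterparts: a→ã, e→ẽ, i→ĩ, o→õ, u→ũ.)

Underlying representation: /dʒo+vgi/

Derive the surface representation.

no segment meets the rule's conditions; no change.

[dʒo+vgi]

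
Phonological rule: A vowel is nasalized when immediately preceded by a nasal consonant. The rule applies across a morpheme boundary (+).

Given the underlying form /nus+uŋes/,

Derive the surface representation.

/u/ after nasal /n/ → [ũ]
/e/ after nasal /ŋ/ → [ẽ]

[nũs+uŋẽs]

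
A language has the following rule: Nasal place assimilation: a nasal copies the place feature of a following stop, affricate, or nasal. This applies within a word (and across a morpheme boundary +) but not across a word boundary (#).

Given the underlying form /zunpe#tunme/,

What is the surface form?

/n/ before /p/ (labial) → [m]
/n/ before /m/ (labial) → [m]

[zumpe#tumme]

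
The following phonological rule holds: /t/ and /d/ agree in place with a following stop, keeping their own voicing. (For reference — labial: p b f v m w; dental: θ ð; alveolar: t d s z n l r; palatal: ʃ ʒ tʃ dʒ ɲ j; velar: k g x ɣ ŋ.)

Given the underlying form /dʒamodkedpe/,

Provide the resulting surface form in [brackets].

[dʒamogkebpe]

/d/ before /k/ (velar) → [g]
/d/ before /p/ (labial) → [b]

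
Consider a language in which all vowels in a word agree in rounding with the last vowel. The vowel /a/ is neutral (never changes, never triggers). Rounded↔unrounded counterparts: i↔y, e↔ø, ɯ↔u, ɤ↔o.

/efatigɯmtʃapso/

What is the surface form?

/e/ harmonizes with /o/ ([+round]) → [ø]
/i/ harmonizes with /o/ ([+round]) → [y]
/ɯ/ harmonizes with /o/ ([+round]) → [u]

[øfatygumtʃapso]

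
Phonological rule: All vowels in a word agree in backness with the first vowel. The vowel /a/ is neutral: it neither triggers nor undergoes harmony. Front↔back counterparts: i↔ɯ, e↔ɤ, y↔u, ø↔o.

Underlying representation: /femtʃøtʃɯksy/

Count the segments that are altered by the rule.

/ɯ/ harmonizes with /e/ ([-back]) → [i]
1 segment changes.

1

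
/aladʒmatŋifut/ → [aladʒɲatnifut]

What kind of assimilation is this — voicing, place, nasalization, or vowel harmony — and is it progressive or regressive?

/m/→[ɲ] /ŋ/→[n].
Each target copies a feature from the preceding segment, so the direction is progressive.

place assimilation, progressive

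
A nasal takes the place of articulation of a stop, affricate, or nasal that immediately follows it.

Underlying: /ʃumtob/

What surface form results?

/m/ before /t/ (alveolar) → [n]

[ʃuntob]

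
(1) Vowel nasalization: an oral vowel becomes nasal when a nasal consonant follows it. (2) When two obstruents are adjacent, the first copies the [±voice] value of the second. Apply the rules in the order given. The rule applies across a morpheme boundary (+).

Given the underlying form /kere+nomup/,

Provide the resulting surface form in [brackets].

Rule 1: /e/ before nasal /n/ → [ẽ]
Rule 1: /o/ before nasal /m/ → [õ]
After rule 1: kerẽ+nõmup
Rule 2: no segment meets the rule's conditions; no change.

[kerẽ+nõmup]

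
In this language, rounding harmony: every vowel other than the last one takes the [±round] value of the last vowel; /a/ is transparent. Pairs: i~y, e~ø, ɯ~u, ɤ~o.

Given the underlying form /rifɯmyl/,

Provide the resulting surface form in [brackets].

/i/ harmonizes with /y/ ([+round]) → [y]
/ɯ/ harmonizes with /y/ ([+round]) → [u]

[ryfumyl]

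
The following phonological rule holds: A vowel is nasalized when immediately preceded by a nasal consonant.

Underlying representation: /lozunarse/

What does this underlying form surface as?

[lozunãrse]

/a/ after nasal /n/ → [ã]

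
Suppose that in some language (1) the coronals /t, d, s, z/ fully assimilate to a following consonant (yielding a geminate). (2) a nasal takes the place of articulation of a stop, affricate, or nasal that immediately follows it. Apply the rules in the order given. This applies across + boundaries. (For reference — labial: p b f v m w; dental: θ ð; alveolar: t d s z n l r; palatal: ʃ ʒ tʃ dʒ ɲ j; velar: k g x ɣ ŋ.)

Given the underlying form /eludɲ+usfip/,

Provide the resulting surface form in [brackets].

Rule 1: /d/ before /ɲ/ → [ɲ] (total assimilation)
Rule 1: /s/ before /f/ → [f] (total assimilation)
After rule 1: eluɲɲ+uffip
Rule 2: no segment meets the rule's conditions; no change.

[eluɲɲ+uffip]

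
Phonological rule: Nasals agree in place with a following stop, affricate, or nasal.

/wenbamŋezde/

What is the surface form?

/n/ before /b/ (labial) → [m]
/m/ before /ŋ/ (velar) → [ŋ]

[wembaŋŋezde]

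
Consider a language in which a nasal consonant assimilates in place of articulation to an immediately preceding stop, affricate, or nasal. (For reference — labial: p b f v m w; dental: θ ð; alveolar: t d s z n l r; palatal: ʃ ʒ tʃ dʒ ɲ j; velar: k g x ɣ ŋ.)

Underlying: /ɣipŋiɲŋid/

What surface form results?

[ɣipmiɲɲid]

/ŋ/ after /p/ (labial) → [m]
/ŋ/ after /ɲ/ (palatal) → [ɲ]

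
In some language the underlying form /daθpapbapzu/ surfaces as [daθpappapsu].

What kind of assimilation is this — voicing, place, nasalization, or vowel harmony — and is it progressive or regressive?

/b/→[p] /z/→[s].
Each target copies a feature from the preceding segment, so the direction is progressive.

voicing assimilation, progressive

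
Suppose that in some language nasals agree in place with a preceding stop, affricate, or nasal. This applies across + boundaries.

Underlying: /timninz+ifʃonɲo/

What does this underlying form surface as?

/n/ after /m/ (labial) → [m]
/ɲ/ after /n/ (alveolar) → [n]

[timminz+ifʃonno]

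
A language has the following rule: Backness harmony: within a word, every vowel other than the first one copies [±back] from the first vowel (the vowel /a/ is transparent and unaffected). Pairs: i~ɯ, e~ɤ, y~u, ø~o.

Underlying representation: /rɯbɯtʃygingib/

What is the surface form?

[rɯbɯtʃugɯngɯb]

/y/ harmonizes with /ɯ/ ([+back]) → [u]
/i/ harmonizes with /ɯ/ ([+back]) → [ɯ]
/i/ harmonizes with /ɯ/ ([+back]) → [ɯ]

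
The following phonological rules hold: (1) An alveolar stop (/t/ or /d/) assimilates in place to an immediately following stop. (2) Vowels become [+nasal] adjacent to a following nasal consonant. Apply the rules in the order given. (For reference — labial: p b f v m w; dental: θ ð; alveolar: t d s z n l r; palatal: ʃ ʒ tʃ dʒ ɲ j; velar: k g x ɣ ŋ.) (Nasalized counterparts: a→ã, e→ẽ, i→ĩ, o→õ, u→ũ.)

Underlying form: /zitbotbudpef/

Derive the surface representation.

[zipbopbubpef]

Rule 1: /t/ before /b/ (labial) → [p]
Rule 1: /t/ before /b/ (labial) → [p]
Rule 1: /d/ before /p/ (labial) → [b]
After rule 1: zipbopbubpef
Rule 2: no segment meets the rule's conditions; no change.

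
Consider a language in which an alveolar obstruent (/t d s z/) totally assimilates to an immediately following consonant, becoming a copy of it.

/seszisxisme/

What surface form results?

[sezzixximme]

/s/ before /z/ → [z] (total assimilation)
/s/ before /x/ → [x] (total assimilation)
/s/ before /m/ → [m] (total assimilation)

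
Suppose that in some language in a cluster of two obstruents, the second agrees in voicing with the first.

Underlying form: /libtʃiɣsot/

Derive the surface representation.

[libdʒiɣzot]

/tʃ/ after /b/ (voiced) → [dʒ]
/s/ after /ɣ/ (voiced) → [z]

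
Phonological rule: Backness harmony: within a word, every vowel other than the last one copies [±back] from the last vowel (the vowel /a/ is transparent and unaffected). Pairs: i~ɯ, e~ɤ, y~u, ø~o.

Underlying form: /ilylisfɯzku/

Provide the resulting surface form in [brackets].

[ɯlulɯsfɯzku]

/i/ harmonizes with /u/ ([+back]) → [ɯ]
/y/ harmonizes with /u/ ([+back]) → [u]
/i/ harmonizes with /u/ ([+back]) → [ɯ]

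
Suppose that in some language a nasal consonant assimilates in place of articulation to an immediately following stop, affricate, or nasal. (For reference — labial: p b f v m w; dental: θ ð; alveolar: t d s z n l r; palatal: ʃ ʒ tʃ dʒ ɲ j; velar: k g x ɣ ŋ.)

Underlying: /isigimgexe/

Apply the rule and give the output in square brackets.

[isigiŋgexe]

/m/ before /g/ (velar) → [ŋ]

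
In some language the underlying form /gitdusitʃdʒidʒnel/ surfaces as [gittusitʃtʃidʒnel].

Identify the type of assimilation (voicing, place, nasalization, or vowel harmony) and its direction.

voicing assimilation, progressive

/d/→[t] /dʒ/→[tʃ].
Each target copies a feature from the preceding segment, so the direction is progressive.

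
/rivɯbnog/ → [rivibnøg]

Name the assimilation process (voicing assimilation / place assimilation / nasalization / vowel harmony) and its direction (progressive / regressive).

/ɯ/→[i] /o/→[ø].
Vowels agree with the first vowel, so the harmony is progressive.

vowel harmony, progressive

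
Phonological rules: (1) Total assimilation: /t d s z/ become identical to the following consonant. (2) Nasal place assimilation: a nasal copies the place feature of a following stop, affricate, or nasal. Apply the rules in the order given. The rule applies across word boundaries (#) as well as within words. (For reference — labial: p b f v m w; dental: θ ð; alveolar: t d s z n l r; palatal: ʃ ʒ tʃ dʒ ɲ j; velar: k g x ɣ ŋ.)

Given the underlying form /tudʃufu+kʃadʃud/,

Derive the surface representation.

[tuʃʃufu+kʃaʃʃud]

Rule 1: /d/ before /ʃ/ → [ʃ] (total assimilation)
Rule 1: /d/ before /ʃ/ → [ʃ] (total assimilation)
After rule 1: tuʃʃufu+kʃaʃʃud
Rule 2: no segment meets the rule's conditions; no change.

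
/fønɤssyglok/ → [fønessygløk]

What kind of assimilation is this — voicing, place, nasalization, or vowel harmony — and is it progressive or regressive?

/ɤ/→[e] /o/→[ø].
Vowels agree with the first vowel, so the harmony is progressive.

vowel harmony, progressive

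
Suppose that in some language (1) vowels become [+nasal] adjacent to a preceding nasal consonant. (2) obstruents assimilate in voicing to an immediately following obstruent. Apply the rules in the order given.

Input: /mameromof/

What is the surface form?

[mãmẽromõf]

Rule 1: /a/ after nasal /m/ → [ã]
Rule 1: /e/ after nasal /m/ → [ẽ]
Rule 1: /o/ after nasal /m/ → [õ]
After rule 1: mãmẽromõf
Rule 2: no segment meets the rule's conditions; no change.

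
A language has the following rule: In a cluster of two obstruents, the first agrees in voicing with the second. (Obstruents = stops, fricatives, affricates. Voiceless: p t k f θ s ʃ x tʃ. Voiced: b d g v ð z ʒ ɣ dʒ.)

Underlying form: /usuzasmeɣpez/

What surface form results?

[usuzasmexpez]

/ɣ/ before /p/ (voiceless) → [x]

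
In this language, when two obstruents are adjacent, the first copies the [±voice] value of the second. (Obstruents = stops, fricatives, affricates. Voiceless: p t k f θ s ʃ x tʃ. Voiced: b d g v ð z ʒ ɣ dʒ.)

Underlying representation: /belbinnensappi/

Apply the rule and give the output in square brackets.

[belbinnensappi]

no segment meets the rule's conditions; no change.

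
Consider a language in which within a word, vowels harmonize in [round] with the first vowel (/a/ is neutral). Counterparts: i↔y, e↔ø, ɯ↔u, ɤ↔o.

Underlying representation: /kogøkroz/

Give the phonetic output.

no segment meets the rule's conditions; no change.

[kogøkroz]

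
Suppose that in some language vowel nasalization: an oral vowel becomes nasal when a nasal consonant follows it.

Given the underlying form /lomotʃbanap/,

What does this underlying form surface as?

[lõmotʃbãnap]

/o/ before nasal /m/ → [õ]
/a/ before nasal /n/ → [ã]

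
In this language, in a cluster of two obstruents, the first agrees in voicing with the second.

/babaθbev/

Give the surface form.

/θ/ before /b/ (voiced) → [ð]

[babaðbev]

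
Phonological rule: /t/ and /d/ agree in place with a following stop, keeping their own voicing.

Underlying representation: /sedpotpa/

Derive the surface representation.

/d/ before /p/ (labial) → [b]
/t/ before /p/ (labial) → [p]

[sebpoppa]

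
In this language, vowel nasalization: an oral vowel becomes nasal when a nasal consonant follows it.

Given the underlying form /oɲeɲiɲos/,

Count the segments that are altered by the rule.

/o/ before nasal /ɲ/ → [õ]
/e/ before nasal /ɲ/ → [ẽ]
/i/ before nasal /ɲ/ → [ĩ]
3 segments change.

3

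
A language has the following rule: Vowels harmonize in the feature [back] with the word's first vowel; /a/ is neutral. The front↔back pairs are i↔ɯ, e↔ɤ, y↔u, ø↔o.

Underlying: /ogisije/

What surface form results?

[ogɯsɯjɤ]

/i/ harmonizes with /o/ ([+back]) → [ɯ]
/i/ harmonizes with /o/ ([+back]) → [ɯ]
/e/ harmonizes with /o/ ([+back]) → [ɤ]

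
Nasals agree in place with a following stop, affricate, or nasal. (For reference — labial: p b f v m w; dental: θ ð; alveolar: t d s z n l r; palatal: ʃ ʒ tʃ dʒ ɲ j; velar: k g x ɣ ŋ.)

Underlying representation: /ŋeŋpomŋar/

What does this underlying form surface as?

[ŋempoŋŋar]

/ŋ/ before /p/ (labial) → [m]
/m/ before /ŋ/ (velar) → [ŋ]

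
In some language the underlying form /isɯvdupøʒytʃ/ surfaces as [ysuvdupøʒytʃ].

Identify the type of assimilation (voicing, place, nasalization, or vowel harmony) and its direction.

vowel harmony, regressive

/i/→[y] /ɯ/→[u].
Vowels agree with the last vowel, so the harmony is regressive.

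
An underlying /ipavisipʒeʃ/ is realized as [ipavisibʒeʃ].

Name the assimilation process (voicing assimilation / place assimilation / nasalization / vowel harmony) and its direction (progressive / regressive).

/p/→[b].
Each target copies a feature from the following segment, so the direction is regressive.

voicing assimilation, regressive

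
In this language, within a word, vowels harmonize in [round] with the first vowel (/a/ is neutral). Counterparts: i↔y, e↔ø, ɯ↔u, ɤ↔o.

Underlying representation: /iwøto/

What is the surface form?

/ø/ harmonizes with /i/ ([-round]) → [e]
/o/ harmonizes with /i/ ([-round]) → [ɤ]

[iwetɤ]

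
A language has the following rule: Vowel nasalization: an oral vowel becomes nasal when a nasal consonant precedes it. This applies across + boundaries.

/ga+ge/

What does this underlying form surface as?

no segment meets the rule's conditions; no change.

[ga+ge]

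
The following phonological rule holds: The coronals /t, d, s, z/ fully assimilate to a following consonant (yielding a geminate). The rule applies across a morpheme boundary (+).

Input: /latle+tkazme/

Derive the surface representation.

/t/ before /l/ → [l] (total assimilation)
/t/ before /k/ → [k] (total assimilation)
/z/ before /m/ → [m] (total assimilation)

[lalle+kkamme]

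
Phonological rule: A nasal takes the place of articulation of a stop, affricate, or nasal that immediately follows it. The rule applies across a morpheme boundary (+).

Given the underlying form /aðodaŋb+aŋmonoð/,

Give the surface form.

[aðodamb+ammonoð]

/ŋ/ before /b/ (labial) → [m]
/ŋ/ before /m/ (labial) → [m]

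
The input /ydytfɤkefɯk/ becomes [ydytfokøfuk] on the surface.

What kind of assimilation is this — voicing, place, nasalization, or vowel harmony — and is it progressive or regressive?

vowel harmony, progressive

/ɤ/→[o] /e/→[ø] /ɯ/→[u].
Vowels agree with the first vowel, so the harmony is progressive.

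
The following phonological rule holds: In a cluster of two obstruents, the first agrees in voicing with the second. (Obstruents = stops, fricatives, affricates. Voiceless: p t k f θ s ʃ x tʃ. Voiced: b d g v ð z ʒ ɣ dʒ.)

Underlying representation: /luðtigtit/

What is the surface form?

/ð/ before /t/ (voiceless) → [θ]
/g/ before /t/ (voiceless) → [k]

[luθtiktit]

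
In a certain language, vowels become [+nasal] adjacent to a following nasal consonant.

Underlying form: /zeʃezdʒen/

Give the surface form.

[zeʃezdʒẽn]

/e/ before nasal /n/ → [ẽ]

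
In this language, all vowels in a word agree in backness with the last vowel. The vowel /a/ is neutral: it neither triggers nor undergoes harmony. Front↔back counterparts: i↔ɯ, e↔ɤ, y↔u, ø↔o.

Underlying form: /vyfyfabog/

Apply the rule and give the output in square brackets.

[vufufabog]

/y/ harmonizes with /o/ ([+back]) → [u]
/y/ harmonizes with /o/ ([+back]) → [u]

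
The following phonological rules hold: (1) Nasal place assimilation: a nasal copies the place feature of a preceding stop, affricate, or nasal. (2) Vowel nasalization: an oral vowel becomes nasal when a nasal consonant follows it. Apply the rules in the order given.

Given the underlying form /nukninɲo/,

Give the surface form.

[nukŋĩnno]

Rule 1: /n/ after /k/ (velar) → [ŋ]
Rule 1: /ɲ/ after /n/ (alveolar) → [n]
After rule 1: nukŋinno
Rule 2: /i/ before nasal /n/ → [ĩ]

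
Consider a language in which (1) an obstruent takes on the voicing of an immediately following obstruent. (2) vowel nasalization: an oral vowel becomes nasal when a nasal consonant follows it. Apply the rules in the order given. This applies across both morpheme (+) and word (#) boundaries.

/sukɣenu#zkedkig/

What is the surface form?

[sugɣẽnu#sketkig]

Rule 1: /k/ before /ɣ/ (voiced) → [g]
Rule 1: /z/ before /k/ (voiceless) → [s]
Rule 1: /d/ before /k/ (voiceless) → [t]
After rule 1: sugɣenu#sketkig
Rule 2: /e/ before nasal /n/ → [ẽ]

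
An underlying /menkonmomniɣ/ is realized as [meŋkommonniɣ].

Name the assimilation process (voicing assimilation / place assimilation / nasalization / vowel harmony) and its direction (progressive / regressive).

place assimilation, regressive

/n/→[ŋ] /n/→[m] /m/→[n].
Each target copies a feature from the following segment, so the direction is regressive.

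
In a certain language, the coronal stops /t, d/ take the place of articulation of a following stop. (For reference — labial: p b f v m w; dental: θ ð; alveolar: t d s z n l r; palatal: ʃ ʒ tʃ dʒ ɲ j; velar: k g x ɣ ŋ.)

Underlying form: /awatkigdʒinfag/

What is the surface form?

[awakkigdʒinfag]

/t/ before /k/ (velar) → [k]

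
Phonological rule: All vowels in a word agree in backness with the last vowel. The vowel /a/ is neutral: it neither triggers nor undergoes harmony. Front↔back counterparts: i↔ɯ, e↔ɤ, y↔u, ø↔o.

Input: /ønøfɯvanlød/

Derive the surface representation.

/ɯ/ harmonizes with /ø/ ([-back]) → [i]

[ønøfivanlød]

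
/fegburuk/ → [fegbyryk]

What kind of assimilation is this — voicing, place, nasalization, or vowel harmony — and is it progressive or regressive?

vowel harmony, progressive

/u/→[y] /u/→[y].
Vowels agree with the first vowel, so the harmony is progressive.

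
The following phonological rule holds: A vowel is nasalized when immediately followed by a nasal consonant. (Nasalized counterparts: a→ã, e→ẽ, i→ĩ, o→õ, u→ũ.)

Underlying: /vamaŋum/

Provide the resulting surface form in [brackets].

[vãmãŋũm]

/a/ before nasal /m/ → [ã]
/a/ before nasal /ŋ/ → [ã]
/u/ before nasal /m/ → [ũ]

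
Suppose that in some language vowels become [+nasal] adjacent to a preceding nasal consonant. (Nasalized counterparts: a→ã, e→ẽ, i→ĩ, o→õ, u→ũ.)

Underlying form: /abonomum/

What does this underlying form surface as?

[abonõmũm]

/o/ after nasal /n/ → [õ]
/u/ after nasal /m/ → [ũ]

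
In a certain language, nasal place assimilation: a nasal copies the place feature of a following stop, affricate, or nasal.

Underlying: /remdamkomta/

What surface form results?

/m/ before /d/ (alveolar) → [n]
/m/ before /k/ (velar) → [ŋ]
/m/ before /t/ (alveolar) → [n]

[rendaŋkonta]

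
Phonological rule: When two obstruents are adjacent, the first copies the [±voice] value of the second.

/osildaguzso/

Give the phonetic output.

[osildagusso]

/z/ before /s/ (voiceless) → [s]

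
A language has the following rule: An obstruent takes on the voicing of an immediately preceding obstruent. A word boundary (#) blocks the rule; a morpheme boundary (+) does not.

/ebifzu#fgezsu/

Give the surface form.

/z/ after /f/ (voiceless) → [s]
/g/ after /f/ (voiceless) → [k]
/s/ after /z/ (voiced) → [z]

[ebifsu#fkezzu]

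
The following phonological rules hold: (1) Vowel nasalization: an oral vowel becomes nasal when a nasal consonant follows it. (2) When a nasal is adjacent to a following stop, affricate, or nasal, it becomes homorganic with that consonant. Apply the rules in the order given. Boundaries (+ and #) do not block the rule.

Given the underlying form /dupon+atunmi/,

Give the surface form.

Rule 1: /o/ before nasal /n/ → [õ]
Rule 1: /u/ before nasal /n/ → [ũ]
After rule 1: dupõn+atũnmi
Rule 2: /n/ before /m/ (labial) → [m]

[dupõn+atũmmi]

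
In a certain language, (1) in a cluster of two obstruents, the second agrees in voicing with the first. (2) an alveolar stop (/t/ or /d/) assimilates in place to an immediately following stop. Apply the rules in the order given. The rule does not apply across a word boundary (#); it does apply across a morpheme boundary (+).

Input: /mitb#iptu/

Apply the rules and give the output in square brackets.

[mipp#iptu]

Rule 1: /b/ after /t/ (voiceless) → [p]
After rule 1: mitp#iptu
Rule 2: /t/ before /p/ (labial) → [p]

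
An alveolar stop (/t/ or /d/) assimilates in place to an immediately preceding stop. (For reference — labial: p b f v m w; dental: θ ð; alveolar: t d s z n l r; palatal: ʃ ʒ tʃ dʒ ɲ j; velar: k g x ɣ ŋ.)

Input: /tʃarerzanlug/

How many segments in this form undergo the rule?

0

No segment meets the rule's conditions.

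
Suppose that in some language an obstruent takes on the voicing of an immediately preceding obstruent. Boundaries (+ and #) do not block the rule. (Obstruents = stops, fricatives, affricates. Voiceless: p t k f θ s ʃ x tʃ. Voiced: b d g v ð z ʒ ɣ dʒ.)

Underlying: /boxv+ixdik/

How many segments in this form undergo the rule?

/v/ after /x/ (voiceless) → [f]
/d/ after /x/ (voiceless) → [t]
2 segments change.

2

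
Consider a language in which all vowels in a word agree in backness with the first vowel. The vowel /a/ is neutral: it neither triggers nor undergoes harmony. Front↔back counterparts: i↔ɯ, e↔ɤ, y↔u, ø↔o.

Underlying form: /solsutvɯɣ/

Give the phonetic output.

[solsutvɯɣ]

no segment meets the rule's conditions; no change.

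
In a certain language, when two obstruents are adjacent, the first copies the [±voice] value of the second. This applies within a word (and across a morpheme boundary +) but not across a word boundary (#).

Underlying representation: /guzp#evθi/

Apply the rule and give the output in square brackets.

[gusp#efθi]

/z/ before /p/ (voiceless) → [s]
/v/ before /θ/ (voiceless) → [f]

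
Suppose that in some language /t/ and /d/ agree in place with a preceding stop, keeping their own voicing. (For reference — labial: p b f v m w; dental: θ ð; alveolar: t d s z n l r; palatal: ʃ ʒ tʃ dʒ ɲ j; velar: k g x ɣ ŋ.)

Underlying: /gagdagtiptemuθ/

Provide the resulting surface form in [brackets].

/d/ after /g/ (velar) → [g]
/t/ after /g/ (velar) → [k]
/t/ after /p/ (labial) → [p]

[gaggagkippemuθ]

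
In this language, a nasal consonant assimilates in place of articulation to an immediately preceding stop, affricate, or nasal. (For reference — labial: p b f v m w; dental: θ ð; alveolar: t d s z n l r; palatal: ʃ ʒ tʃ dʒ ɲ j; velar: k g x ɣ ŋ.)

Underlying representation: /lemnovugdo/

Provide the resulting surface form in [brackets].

[lemmovugdo]

/n/ after /m/ (labial) → [m]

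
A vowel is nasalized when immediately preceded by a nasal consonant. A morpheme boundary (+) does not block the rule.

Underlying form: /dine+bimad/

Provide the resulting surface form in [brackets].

/e/ after nasal /n/ → [ẽ]
/a/ after nasal /m/ → [ã]

[dinẽ+bimãd]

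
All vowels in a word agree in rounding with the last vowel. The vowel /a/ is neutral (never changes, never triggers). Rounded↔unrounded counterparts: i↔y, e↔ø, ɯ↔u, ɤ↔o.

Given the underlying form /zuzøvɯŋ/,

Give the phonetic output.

[zɯzevɯŋ]

/u/ harmonizes with /ɯ/ ([-round]) → [ɯ]
/ø/ harmonizes with /ɯ/ ([-round]) → [e]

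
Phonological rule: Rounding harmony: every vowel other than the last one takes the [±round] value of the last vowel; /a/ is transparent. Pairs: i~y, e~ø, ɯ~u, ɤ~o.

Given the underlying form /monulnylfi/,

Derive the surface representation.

[mɤnɯlnilfi]

/o/ harmonizes with /i/ ([-round]) → [ɤ]
/u/ harmonizes with /i/ ([-round]) → [ɯ]
/y/ harmonizes with /i/ ([-round]) → [i]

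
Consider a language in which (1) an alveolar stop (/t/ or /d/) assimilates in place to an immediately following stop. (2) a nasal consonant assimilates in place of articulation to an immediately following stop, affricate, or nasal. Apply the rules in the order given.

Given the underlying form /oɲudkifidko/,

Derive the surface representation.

Rule 1: /d/ before /k/ (velar) → [g]
Rule 1: /d/ before /k/ (velar) → [g]
After rule 1: oɲugkifigko
Rule 2: no segment meets the rule's conditions; no change.

[oɲugkifigko]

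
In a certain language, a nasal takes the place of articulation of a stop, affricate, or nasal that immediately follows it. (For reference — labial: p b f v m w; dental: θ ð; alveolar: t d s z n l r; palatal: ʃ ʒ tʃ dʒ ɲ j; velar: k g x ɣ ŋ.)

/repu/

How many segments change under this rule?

No segment meets the rule's conditions.

0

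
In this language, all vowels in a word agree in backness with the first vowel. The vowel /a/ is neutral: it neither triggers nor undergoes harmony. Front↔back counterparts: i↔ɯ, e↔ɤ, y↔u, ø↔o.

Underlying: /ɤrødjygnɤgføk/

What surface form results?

/ø/ harmonizes with /ɤ/ ([+back]) → [o]
/y/ harmonizes with /ɤ/ ([+back]) → [u]
/ø/ harmonizes with /ɤ/ ([+back]) → [o]

[ɤrodjugnɤgfok]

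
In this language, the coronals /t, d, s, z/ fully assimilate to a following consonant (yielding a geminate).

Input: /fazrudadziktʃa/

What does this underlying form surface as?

/z/ before /r/ → [r] (total assimilation)
/d/ before /z/ → [z] (total assimilation)

[farrudazziktʃa]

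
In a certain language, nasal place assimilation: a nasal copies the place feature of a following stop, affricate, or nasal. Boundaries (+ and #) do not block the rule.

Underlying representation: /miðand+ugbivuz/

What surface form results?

[miðand+ugbivuz]

no segment meets the rule's conditions; no change.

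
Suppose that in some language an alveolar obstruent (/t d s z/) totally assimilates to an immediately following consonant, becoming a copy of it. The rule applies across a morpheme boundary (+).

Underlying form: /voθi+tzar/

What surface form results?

/t/ before /z/ → [z] (total assimilation)

[voθi+zzar]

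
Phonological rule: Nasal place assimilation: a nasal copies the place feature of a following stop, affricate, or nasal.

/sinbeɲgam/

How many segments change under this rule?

2

/n/ before /b/ (labial) → [m]
/ɲ/ before /g/ (velar) → [ŋ]
2 segments change.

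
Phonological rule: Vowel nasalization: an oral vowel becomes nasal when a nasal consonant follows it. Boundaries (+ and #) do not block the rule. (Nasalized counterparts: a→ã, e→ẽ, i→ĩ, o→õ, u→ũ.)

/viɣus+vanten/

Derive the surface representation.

/a/ before nasal /n/ → [ã]
/e/ before nasal /n/ → [ẽ]

[viɣus+vãntẽn]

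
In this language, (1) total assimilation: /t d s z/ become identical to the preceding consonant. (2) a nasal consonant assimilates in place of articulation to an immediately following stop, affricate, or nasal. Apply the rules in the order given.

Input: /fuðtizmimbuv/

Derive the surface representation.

Rule 1: /t/ after /ð/ → [ð] (total assimilation)
After rule 1: fuððizmimbuv
Rule 2: no segment meets the rule's conditions; no change.

[fuððizmimbuv]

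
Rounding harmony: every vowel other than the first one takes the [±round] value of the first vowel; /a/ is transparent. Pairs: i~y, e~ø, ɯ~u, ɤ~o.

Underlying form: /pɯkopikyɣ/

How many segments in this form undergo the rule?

2

/o/ harmonizes with /ɯ/ ([-round]) → [ɤ]
/y/ harmonizes with /ɯ/ ([-round]) → [i]
2 segments change.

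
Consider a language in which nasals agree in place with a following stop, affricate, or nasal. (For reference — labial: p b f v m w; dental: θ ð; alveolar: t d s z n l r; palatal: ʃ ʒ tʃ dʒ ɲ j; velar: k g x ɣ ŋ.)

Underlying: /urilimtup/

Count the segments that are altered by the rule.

1

/m/ before /t/ (alveolar) → [n]
1 segment changes.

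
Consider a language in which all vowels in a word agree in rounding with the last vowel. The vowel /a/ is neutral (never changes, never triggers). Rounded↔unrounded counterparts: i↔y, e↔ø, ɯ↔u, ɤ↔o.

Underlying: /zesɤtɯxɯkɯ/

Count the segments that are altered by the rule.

No segment meets the rule's conditions.

0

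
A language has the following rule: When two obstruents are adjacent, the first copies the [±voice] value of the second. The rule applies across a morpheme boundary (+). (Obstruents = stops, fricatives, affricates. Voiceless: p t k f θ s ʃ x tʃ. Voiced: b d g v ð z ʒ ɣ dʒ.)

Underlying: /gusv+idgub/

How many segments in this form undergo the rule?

/s/ before /v/ (voiced) → [z]
1 segment changes.

1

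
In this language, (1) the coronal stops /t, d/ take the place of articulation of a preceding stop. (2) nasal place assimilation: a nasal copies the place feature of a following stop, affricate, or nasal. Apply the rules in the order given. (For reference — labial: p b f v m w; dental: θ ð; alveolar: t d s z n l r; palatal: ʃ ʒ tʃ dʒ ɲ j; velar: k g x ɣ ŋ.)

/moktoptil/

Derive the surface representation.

Rule 1: /t/ after /k/ (velar) → [k]
Rule 1: /t/ after /p/ (labial) → [p]
After rule 1: mokkoppil
Rule 2: no segment meets the rule's conditions; no change.

[mokkoppil]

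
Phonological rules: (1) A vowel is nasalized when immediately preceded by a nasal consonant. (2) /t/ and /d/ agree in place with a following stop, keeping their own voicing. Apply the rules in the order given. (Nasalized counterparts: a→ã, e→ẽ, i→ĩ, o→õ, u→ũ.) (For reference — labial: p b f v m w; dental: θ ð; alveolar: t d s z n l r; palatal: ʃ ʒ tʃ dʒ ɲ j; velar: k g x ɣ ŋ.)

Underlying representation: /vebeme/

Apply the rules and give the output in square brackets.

Rule 1: /e/ after nasal /m/ → [ẽ]
After rule 1: vebemẽ
Rule 2: no segment meets the rule's conditions; no change.

[vebemẽ]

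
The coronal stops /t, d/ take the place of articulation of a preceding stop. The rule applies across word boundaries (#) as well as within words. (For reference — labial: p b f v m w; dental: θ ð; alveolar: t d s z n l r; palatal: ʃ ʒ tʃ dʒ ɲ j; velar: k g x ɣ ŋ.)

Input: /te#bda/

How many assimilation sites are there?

1

/d/ after /b/ (labial) → [b]
1 segment changes.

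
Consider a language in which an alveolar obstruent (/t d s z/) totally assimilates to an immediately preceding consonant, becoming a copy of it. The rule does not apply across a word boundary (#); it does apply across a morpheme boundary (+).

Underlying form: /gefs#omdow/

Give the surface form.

/s/ after /f/ → [f] (total assimilation)
/d/ after /m/ → [m] (total assimilation)

[geff#ommow]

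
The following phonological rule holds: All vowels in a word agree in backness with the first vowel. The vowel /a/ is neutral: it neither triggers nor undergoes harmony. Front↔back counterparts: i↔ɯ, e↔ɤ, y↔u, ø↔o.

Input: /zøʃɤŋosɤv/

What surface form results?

[zøʃeŋøsev]

/ɤ/ harmonizes with /ø/ ([-back]) → [e]
/o/ harmonizes with /ø/ ([-back]) → [ø]
/ɤ/ harmonizes with /ø/ ([-back]) → [e]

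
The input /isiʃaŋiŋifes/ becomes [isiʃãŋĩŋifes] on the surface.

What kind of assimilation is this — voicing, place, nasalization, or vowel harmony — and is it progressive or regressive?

nasalization, regressive

/a/→[ã] /i/→[ĩ].
Each target copies a feature from the following segment, so the direction is regressive.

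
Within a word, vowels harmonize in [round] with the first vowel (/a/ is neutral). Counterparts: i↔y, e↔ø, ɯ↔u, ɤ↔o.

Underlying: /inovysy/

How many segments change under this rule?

3

/o/ harmonizes with /i/ ([-round]) → [ɤ]
/y/ harmonizes with /i/ ([-round]) → [i]
/y/ harmonizes with /i/ ([-round]) → [i]
3 segments change.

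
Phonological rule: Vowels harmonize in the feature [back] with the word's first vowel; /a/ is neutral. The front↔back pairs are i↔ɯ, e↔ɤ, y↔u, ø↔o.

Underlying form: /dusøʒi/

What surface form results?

[dusoʒɯ]

/ø/ harmonizes with /u/ ([+back]) → [o]
/i/ harmonizes with /u/ ([+back]) → [ɯ]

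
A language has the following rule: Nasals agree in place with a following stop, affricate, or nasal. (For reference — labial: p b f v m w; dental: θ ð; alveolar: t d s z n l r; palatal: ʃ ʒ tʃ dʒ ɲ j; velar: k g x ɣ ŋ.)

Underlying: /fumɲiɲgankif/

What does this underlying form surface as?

[fuɲɲiŋgaŋkif]

/m/ before /ɲ/ (palatal) → [ɲ]
/ɲ/ before /g/ (velar) → [ŋ]
/n/ before /k/ (velar) → [ŋ]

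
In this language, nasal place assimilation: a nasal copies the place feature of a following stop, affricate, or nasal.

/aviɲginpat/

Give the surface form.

/ɲ/ before /g/ (velar) → [ŋ]
/n/ before /p/ (labial) → [m]

[aviŋgimpat]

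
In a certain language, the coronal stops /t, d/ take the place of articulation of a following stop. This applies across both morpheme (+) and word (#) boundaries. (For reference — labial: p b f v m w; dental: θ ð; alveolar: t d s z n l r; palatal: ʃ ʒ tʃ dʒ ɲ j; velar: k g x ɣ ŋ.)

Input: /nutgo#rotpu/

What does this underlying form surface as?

[nukgo#roppu]

/t/ before /g/ (velar) → [k]
/t/ before /p/ (labial) → [p]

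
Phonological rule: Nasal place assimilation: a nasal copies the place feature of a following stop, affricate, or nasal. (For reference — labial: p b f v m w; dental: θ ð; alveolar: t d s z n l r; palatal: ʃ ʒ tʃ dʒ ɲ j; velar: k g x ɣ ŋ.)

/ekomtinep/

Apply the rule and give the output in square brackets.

[ekontinep]

/m/ before /t/ (alveolar) → [n]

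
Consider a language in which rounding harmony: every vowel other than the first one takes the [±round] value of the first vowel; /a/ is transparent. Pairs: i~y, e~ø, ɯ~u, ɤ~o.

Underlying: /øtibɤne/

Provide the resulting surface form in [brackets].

/i/ harmonizes with /ø/ ([+round]) → [y]
/ɤ/ harmonizes with /ø/ ([+round]) → [o]
/e/ harmonizes with /ø/ ([+round]) → [ø]

[øtybonø]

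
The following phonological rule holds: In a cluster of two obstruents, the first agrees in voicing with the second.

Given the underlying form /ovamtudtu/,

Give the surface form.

/d/ before /t/ (voiceless) → [t]

[ovamtuttu]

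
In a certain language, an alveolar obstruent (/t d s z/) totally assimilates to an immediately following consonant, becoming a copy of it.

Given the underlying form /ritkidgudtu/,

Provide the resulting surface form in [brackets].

[rikkigguttu]

/t/ before /k/ → [k] (total assimilation)
/d/ before /g/ → [g] (total assimilation)
/d/ before /t/ → [t] (total assimilation)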